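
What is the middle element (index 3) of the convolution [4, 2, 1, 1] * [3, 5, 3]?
Use y[k] = Σ_i a[i]·b[k-i] at k=3. y[3] = 2×3 + 1×5 + 1×3 = 14

14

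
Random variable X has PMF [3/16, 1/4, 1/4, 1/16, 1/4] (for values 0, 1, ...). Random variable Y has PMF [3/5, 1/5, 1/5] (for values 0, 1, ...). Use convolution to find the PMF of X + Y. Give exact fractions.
P(X+Y=k) = Σ_i P(X=i)·P(Y=k-i) — a convolution of [3/16, 1/4, 1/4, 1/16, 1/4] and [3/5, 1/5, 1/5]. P(X+Y=0) = (3/16)×(3/5) = 9/80; P(X+Y=1) = (3/16)×(1/5) + (1/4)×(3/5) = 3/80 + 3/20 = 3/16; P(X+Y=2) = (3/16)×(1/5) + (1/4)×(1/5) + (1/4)×(3/5) = 3/80 + 1/20 + 3/20 = 19/80; P(X+Y=3) = (1/4)×(1/5) + (1/4)×(1/5) + (1/16)×(3/5) = 1/20 + 1/20 + 3/80 = 11/80; P(X+Y=4) = (1/4)×(1/5) + (1/16)×(1/5) + (1/4)×(3/5) = 1/20 + 1/80 + 3/20 = 17/80; P(X+Y=5) = (1/16)×(1/5) + (1/4)×(1/5) = 1/80 + 1/20 = 1/16; P(X+Y=6) = (1/4)×(1/5) = 1/20. PMF: [9/80, 3/16, 19/80, 11/80, 17/80, 1/16, 1/20] (sums to 1 ✓)

[9/80, 3/16, 19/80, 11/80, 17/80, 1/16, 1/20]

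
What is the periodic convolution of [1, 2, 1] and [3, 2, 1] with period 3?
Use y[k] = Σ_j f[j]·g[(k-j) mod 3]. y[0] = 1×3 + 2×1 + 1×2 = 7; y[1] = 1×2 + 2×3 + 1×1 = 9; y[2] = 1×1 + 2×2 + 1×3 = 8. Result: [7, 9, 8]

[7, 9, 8]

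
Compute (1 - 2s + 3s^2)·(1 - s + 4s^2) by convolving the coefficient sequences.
Ascending coefficients: a = [1, -2, 3], b = [1, -1, 4]. c[0] = 1×1 = 1; c[1] = 1×-1 + -2×1 = -3; c[2] = 1×4 + -2×-1 + 3×1 = 9; c[3] = -2×4 + 3×-1 = -11; c[4] = 3×4 = 12. Result coefficients: [1, -3, 9, -11, 12] → 1 - 3s + 9s^2 - 11s^3 + 12s^4

1 - 3s + 9s^2 - 11s^3 + 12s^4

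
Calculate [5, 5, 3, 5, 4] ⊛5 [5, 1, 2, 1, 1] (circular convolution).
Use y[k] = Σ_j x[j]·h[(k-j) mod 5]. y[0] = 5×5 + 5×1 + 3×1 + 5×2 + 4×1 = 47; y[1] = 5×1 + 5×5 + 3×1 + 5×1 + 4×2 = 46; y[2] = 5×2 + 5×1 + 3×5 + 5×1 + 4×1 = 39; y[3] = 5×1 + 5×2 + 3×1 + 5×5 + 4×1 = 47; y[4] = 5×1 + 5×1 + 3×2 + 5×1 + 4×5 = 41. Result: [47, 46, 39, 47, 41]

[47, 46, 39, 47, 41]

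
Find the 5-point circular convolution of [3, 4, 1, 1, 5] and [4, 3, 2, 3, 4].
Use y[k] = Σ_j s[j]·t[(k-j) mod 5]. y[0] = 3×4 + 4×4 + 1×3 + 1×2 + 5×3 = 48; y[1] = 3×3 + 4×4 + 1×4 + 1×3 + 5×2 = 42; y[2] = 3×2 + 4×3 + 1×4 + 1×4 + 5×3 = 41; y[3] = 3×3 + 4×2 + 1×3 + 1×4 + 5×4 = 44; y[4] = 3×4 + 4×3 + 1×2 + 1×3 + 5×4 = 49. Result: [48, 42, 41, 44, 49]

[48, 42, 41, 44, 49]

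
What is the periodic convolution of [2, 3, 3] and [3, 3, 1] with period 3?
Use y[k] = Σ_j u[j]·v[(k-j) mod 3]. y[0] = 2×3 + 3×1 + 3×3 = 18; y[1] = 2×3 + 3×3 + 3×1 = 18; y[2] = 2×1 + 3×3 + 3×3 = 20. Result: [18, 18, 20]

[18, 18, 20]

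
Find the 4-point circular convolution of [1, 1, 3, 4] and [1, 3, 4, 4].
Use y[k] = Σ_j s[j]·t[(k-j) mod 4]. y[0] = 1×1 + 1×4 + 3×4 + 4×3 = 29; y[1] = 1×3 + 1×1 + 3×4 + 4×4 = 32; y[2] = 1×4 + 1×3 + 3×1 + 4×4 = 26; y[3] = 1×4 + 1×4 + 3×3 + 4×1 = 21. Result: [29, 32, 26, 21]

[29, 32, 26, 21]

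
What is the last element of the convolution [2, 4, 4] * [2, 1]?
Use y[k] = Σ_i a[i]·b[k-i] at k=3. y[3] = 4×1 = 4

4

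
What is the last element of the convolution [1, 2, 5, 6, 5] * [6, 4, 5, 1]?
Use y[k] = Σ_i a[i]·b[k-i] at k=7. y[7] = 5×1 = 5

5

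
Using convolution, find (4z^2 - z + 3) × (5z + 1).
Ascending coefficients: a = [3, -1, 4], b = [1, 5]. c[0] = 3×1 = 3; c[1] = 3×5 + -1×1 = 14; c[2] = -1×5 + 4×1 = -1; c[3] = 4×5 = 20. Result coefficients: [3, 14, -1, 20] → 20z^3 - z^2 + 14z + 3

20z^3 - z^2 + 14z + 3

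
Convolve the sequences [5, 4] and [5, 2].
y[0] = 5×5 = 25; y[1] = 5×2 + 4×5 = 30; y[2] = 4×2 = 8

[25, 30, 8]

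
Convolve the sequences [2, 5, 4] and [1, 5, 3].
y[0] = 2×1 = 2; y[1] = 2×5 + 5×1 = 15; y[2] = 2×3 + 5×5 + 4×1 = 35; y[3] = 5×3 + 4×5 = 35; y[4] = 4×3 = 12

[2, 15, 35, 35, 12]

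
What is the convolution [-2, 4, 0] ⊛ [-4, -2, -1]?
y[0] = -2×-4 = 8; y[1] = -2×-2 + 4×-4 = -12; y[2] = -2×-1 + 4×-2 + 0×-4 = -6; y[3] = 4×-1 + 0×-2 = -4; y[4] = 0×-1 = 0

[8, -12, -6, -4, 0]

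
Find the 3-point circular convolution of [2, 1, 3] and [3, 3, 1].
Use y[k] = Σ_j u[j]·v[(k-j) mod 3]. y[0] = 2×3 + 1×1 + 3×3 = 16; y[1] = 2×3 + 1×3 + 3×1 = 12; y[2] = 2×1 + 1×3 + 3×3 = 14. Result: [16, 12, 14]

[16, 12, 14]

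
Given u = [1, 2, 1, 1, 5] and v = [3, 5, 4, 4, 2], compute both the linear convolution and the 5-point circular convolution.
Linear: y_lin[0] = 1×3 = 3; y_lin[1] = 1×5 + 2×3 = 11; y_lin[2] = 1×4 + 2×5 + 1×3 = 17; y_lin[3] = 1×4 + 2×4 + 1×5 + 1×3 = 20; y_lin[4] = 1×2 + 2×4 + 1×4 + 1×5 + 5×3 = 34; y_lin[5] = 2×2 + 1×4 + 1×4 + 5×5 = 37; y_lin[6] = 1×2 + 1×4 + 5×4 = 26; y_lin[7] = 1×2 + 5×4 = 22; y_lin[8] = 5×2 = 10 → [3, 11, 17, 20, 34, 37, 26, 22, 10]. Circular (length 5): y[0] = 1×3 + 2×2 + 1×4 + 1×4 + 5×5 = 40; y[1] = 1×5 + 2×3 + 1×2 + 1×4 + 5×4 = 37; y[2] = 1×4 + 2×5 + 1×3 + 1×2 + 5×4 = 39; y[3] = 1×4 + 2×4 + 1×5 + 1×3 + 5×2 = 30; y[4] = 1×2 + 2×4 + 1×4 + 1×5 + 5×3 = 34 → [40, 37, 39, 30, 34]

Linear: [3, 11, 17, 20, 34, 37, 26, 22, 10], Circular: [40, 37, 39, 30, 34]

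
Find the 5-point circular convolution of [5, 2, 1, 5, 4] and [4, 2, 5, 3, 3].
Use y[k] = Σ_j s[j]·t[(k-j) mod 5]. y[0] = 5×4 + 2×3 + 1×3 + 5×5 + 4×2 = 62; y[1] = 5×2 + 2×4 + 1×3 + 5×3 + 4×5 = 56; y[2] = 5×5 + 2×2 + 1×4 + 5×3 + 4×3 = 60; y[3] = 5×3 + 2×5 + 1×2 + 5×4 + 4×3 = 59; y[4] = 5×3 + 2×3 + 1×5 + 5×2 + 4×4 = 52. Result: [62, 56, 60, 59, 52]

[62, 56, 60, 59, 52]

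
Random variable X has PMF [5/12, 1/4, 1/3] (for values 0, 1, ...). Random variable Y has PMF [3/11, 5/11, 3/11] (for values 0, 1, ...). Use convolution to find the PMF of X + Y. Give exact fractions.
P(X+Y=k) = Σ_i P(X=i)·P(Y=k-i) — a convolution of [5/12, 1/4, 1/3] and [3/11, 5/11, 3/11]. P(X+Y=0) = (5/12)×(3/11) = 5/44; P(X+Y=1) = (5/12)×(5/11) + (1/4)×(3/11) = 25/132 + 3/44 = 17/66; P(X+Y=2) = (5/12)×(3/11) + (1/4)×(5/11) + (1/3)×(3/11) = 5/44 + 5/44 + 1/11 = 7/22; P(X+Y=3) = (1/4)×(3/11) + (1/3)×(5/11) = 3/44 + 5/33 = 29/132; P(X+Y=4) = (1/3)×(3/11) = 1/11. PMF: [5/44, 17/66, 7/22, 29/132, 1/11] (sums to 1 ✓)

[5/44, 17/66, 7/22, 29/132, 1/11]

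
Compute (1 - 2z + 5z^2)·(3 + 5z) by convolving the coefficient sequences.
Ascending coefficients: a = [1, -2, 5], b = [3, 5]. c[0] = 1×3 = 3; c[1] = 1×5 + -2×3 = -1; c[2] = -2×5 + 5×3 = 5; c[3] = 5×5 = 25. Result coefficients: [3, -1, 5, 25] → 3 - z + 5z^2 + 25z^3

3 - z + 5z^2 + 25z^3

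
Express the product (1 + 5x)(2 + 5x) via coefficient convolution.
Ascending coefficients: a = [1, 5], b = [2, 5]. c[0] = 1×2 = 2; c[1] = 1×5 + 5×2 = 15; c[2] = 5×5 = 25. Result coefficients: [2, 15, 25] → 2 + 15x + 25x^2

2 + 15x + 25x^2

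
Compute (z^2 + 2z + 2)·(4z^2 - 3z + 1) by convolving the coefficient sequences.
Ascending coefficients: a = [2, 2, 1], b = [1, -3, 4]. c[0] = 2×1 = 2; c[1] = 2×-3 + 2×1 = -4; c[2] = 2×4 + 2×-3 + 1×1 = 3; c[3] = 2×4 + 1×-3 = 5; c[4] = 1×4 = 4. Result coefficients: [2, -4, 3, 5, 4] → 4z^4 + 5z^3 + 3z^2 - 4z + 2

4z^4 + 5z^3 + 3z^2 - 4z + 2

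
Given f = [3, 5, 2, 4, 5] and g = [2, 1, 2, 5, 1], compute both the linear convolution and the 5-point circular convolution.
Linear: y_lin[0] = 3×2 = 6; y_lin[1] = 3×1 + 5×2 = 13; y_lin[2] = 3×2 + 5×1 + 2×2 = 15; y_lin[3] = 3×5 + 5×2 + 2×1 + 4×2 = 35; y_lin[4] = 3×1 + 5×5 + 2×2 + 4×1 + 5×2 = 46; y_lin[5] = 5×1 + 2×5 + 4×2 + 5×1 = 28; y_lin[6] = 2×1 + 4×5 + 5×2 = 32; y_lin[7] = 4×1 + 5×5 = 29; y_lin[8] = 5×1 = 5 → [6, 13, 15, 35, 46, 28, 32, 29, 5]. Circular (length 5): y[0] = 3×2 + 5×1 + 2×5 + 4×2 + 5×1 = 34; y[1] = 3×1 + 5×2 + 2×1 + 4×5 + 5×2 = 45; y[2] = 3×2 + 5×1 + 2×2 + 4×1 + 5×5 = 44; y[3] = 3×5 + 5×2 + 2×1 + 4×2 + 5×1 = 40; y[4] = 3×1 + 5×5 + 2×2 + 4×1 + 5×2 = 46 → [34, 45, 44, 40, 46]

Linear: [6, 13, 15, 35, 46, 28, 32, 29, 5], Circular: [34, 45, 44, 40, 46]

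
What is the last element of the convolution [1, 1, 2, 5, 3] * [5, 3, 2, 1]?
Use y[k] = Σ_i a[i]·b[k-i] at k=7. y[7] = 3×1 = 3

3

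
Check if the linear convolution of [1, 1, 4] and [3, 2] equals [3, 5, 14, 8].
Recompute linear convolution of [1, 1, 4] and [3, 2]: y[0] = 1×3 = 3; y[1] = 1×2 + 1×3 = 5; y[2] = 1×2 + 4×3 = 14; y[3] = 4×2 = 8 → [3, 5, 14, 8]. Given [3, 5, 14, 8] matches, so answer: Yes

Yes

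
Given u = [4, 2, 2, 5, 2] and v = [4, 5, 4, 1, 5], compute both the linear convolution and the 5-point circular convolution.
Linear: y_lin[0] = 4×4 = 16; y_lin[1] = 4×5 + 2×4 = 28; y_lin[2] = 4×4 + 2×5 + 2×4 = 34; y_lin[3] = 4×1 + 2×4 + 2×5 + 5×4 = 42; y_lin[4] = 4×5 + 2×1 + 2×4 + 5×5 + 2×4 = 63; y_lin[5] = 2×5 + 2×1 + 5×4 + 2×5 = 42; y_lin[6] = 2×5 + 5×1 + 2×4 = 23; y_lin[7] = 5×5 + 2×1 = 27; y_lin[8] = 2×5 = 10 → [16, 28, 34, 42, 63, 42, 23, 27, 10]. Circular (length 5): y[0] = 4×4 + 2×5 + 2×1 + 5×4 + 2×5 = 58; y[1] = 4×5 + 2×4 + 2×5 + 5×1 + 2×4 = 51; y[2] = 4×4 + 2×5 + 2×4 + 5×5 + 2×1 = 61; y[3] = 4×1 + 2×4 + 2×5 + 5×4 + 2×5 = 52; y[4] = 4×5 + 2×1 + 2×4 + 5×5 + 2×4 = 63 → [58, 51, 61, 52, 63]

Linear: [16, 28, 34, 42, 63, 42, 23, 27, 10], Circular: [58, 51, 61, 52, 63]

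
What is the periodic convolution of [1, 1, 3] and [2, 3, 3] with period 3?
Use y[k] = Σ_j u[j]·v[(k-j) mod 3]. y[0] = 1×2 + 1×3 + 3×3 = 14; y[1] = 1×3 + 1×2 + 3×3 = 14; y[2] = 1×3 + 1×3 + 3×2 = 12. Result: [14, 14, 12]

[14, 14, 12]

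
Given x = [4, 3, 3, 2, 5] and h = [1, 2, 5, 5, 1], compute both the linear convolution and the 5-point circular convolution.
Linear: y_lin[0] = 4×1 = 4; y_lin[1] = 4×2 + 3×1 = 11; y_lin[2] = 4×5 + 3×2 + 3×1 = 29; y_lin[3] = 4×5 + 3×5 + 3×2 + 2×1 = 43; y_lin[4] = 4×1 + 3×5 + 3×5 + 2×2 + 5×1 = 43; y_lin[5] = 3×1 + 3×5 + 2×5 + 5×2 = 38; y_lin[6] = 3×1 + 2×5 + 5×5 = 38; y_lin[7] = 2×1 + 5×5 = 27; y_lin[8] = 5×1 = 5 → [4, 11, 29, 43, 43, 38, 38, 27, 5]. Circular (length 5): y[0] = 4×1 + 3×1 + 3×5 + 2×5 + 5×2 = 42; y[1] = 4×2 + 3×1 + 3×1 + 2×5 + 5×5 = 49; y[2] = 4×5 + 3×2 + 3×1 + 2×1 + 5×5 = 56; y[3] = 4×5 + 3×5 + 3×2 + 2×1 + 5×1 = 48; y[4] = 4×1 + 3×5 + 3×5 + 2×2 + 5×1 = 43 → [42, 49, 56, 48, 43]

Linear: [4, 11, 29, 43, 43, 38, 38, 27, 5], Circular: [42, 49, 56, 48, 43]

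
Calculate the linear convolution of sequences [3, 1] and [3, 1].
y[0] = 3×3 = 9; y[1] = 3×1 + 1×3 = 6; y[2] = 1×1 = 1

[9, 6, 1]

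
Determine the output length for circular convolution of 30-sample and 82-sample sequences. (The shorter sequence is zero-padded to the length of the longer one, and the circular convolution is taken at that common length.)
Circular convolution (zero-padding the shorter input) has length max(m, n) = max(30, 82) = 82

82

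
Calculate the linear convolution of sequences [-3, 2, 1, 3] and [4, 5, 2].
y[0] = -3×4 = -12; y[1] = -3×5 + 2×4 = -7; y[2] = -3×2 + 2×5 + 1×4 = 8; y[3] = 2×2 + 1×5 + 3×4 = 21; y[4] = 1×2 + 3×5 = 17; y[5] = 3×2 = 6

[-12, -7, 8, 21, 17, 6]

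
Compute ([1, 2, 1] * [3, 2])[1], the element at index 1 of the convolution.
Use y[k] = Σ_i a[i]·b[k-i] at k=1. y[1] = 1×2 + 2×3 = 8

8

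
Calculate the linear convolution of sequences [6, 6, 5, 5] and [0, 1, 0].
y[0] = 6×0 = 0; y[1] = 6×1 + 6×0 = 6; y[2] = 6×0 + 6×1 + 5×0 = 6; y[3] = 6×0 + 5×1 + 5×0 = 5; y[4] = 5×0 + 5×1 = 5; y[5] = 5×0 = 0

[0, 6, 6, 5, 5, 0]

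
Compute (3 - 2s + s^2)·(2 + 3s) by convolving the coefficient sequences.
Ascending coefficients: a = [3, -2, 1], b = [2, 3]. c[0] = 3×2 = 6; c[1] = 3×3 + -2×2 = 5; c[2] = -2×3 + 1×2 = -4; c[3] = 1×3 = 3. Result coefficients: [6, 5, -4, 3] → 6 + 5s - 4s^2 + 3s^3

6 + 5s - 4s^2 + 3s^3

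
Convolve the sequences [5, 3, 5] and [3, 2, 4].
y[0] = 5×3 = 15; y[1] = 5×2 + 3×3 = 19; y[2] = 5×4 + 3×2 + 5×3 = 41; y[3] = 3×4 + 5×2 = 22; y[4] = 5×4 = 20

[15, 19, 41, 22, 20]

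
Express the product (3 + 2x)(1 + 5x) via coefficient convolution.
Ascending coefficients: a = [3, 2], b = [1, 5]. c[0] = 3×1 = 3; c[1] = 3×5 + 2×1 = 17; c[2] = 2×5 = 10. Result coefficients: [3, 17, 10] → 3 + 17x + 10x^2

3 + 17x + 10x^2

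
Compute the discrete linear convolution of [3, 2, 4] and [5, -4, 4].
y[0] = 3×5 = 15; y[1] = 3×-4 + 2×5 = -2; y[2] = 3×4 + 2×-4 + 4×5 = 24; y[3] = 2×4 + 4×-4 = -8; y[4] = 4×4 = 16

[15, -2, 24, -8, 16]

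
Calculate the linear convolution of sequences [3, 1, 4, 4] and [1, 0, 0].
y[0] = 3×1 = 3; y[1] = 3×0 + 1×1 = 1; y[2] = 3×0 + 1×0 + 4×1 = 4; y[3] = 1×0 + 4×0 + 4×1 = 4; y[4] = 4×0 + 4×0 = 0; y[5] = 4×0 = 0

[3, 1, 4, 4, 0, 0]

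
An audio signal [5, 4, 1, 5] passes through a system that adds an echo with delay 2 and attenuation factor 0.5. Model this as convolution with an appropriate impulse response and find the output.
Direct-path + delayed-attenuated-path model → impulse response h = [1, 0, 0.5] (1 at lag 0, 0.5 at lag 2). Output y[n] = x[n] + 0.5·x[n - 2] (with x[n] = 0 outside 0..3): y[0] = 5 + 0.5×0 = 5; y[1] = 4 + 0.5×0 = 4; y[2] = 1 + 0.5×5 = 3.5; y[3] = 5 + 0.5×4 = 7.0; y[4] = 0 + 0.5×1 = 0.5; y[5] = 0 + 0.5×5 = 2.5. So y = [5, 4, 3.5, 7.0, 0.5, 2.5]

[5, 4, 3.5, 7.0, 0.5, 2.5]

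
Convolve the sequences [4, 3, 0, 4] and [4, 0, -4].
y[0] = 4×4 = 16; y[1] = 4×0 + 3×4 = 12; y[2] = 4×-4 + 3×0 + 0×4 = -16; y[3] = 3×-4 + 0×0 + 4×4 = 4; y[4] = 0×-4 + 4×0 = 0; y[5] = 4×-4 = -16

[16, 12, -16, 4, 0, -16]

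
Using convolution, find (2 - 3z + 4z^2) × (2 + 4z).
Ascending coefficients: a = [2, -3, 4], b = [2, 4]. c[0] = 2×2 = 4; c[1] = 2×4 + -3×2 = 2; c[2] = -3×4 + 4×2 = -4; c[3] = 4×4 = 16. Result coefficients: [4, 2, -4, 16] → 4 + 2z - 4z^2 + 16z^3

4 + 2z - 4z^2 + 16z^3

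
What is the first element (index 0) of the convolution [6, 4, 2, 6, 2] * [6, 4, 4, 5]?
Use y[k] = Σ_i a[i]·b[k-i] at k=0. y[0] = 6×6 = 36

36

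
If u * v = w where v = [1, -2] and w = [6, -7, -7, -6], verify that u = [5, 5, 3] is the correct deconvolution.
Forward-compute [5, 5, 3] * [1, -2]: w[0] = 5×1 = 5; w[1] = 5×-2 + 5×1 = -5; w[2] = 5×-2 + 3×1 = -7; w[3] = 3×-2 = -6 → [5, -5, -7, -6]. Does not match given w = [6, -7, -7, -6].

Not verified. [5, 5, 3] * [1, -2] = [5, -5, -7, -6], which differs from [6, -7, -7, -6] at index 0.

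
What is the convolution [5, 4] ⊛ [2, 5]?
y[0] = 5×2 = 10; y[1] = 5×5 + 4×2 = 33; y[2] = 4×5 = 20

[10, 33, 20]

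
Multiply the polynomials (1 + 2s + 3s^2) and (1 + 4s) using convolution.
Ascending coefficients: a = [1, 2, 3], b = [1, 4]. c[0] = 1×1 = 1; c[1] = 1×4 + 2×1 = 6; c[2] = 2×4 + 3×1 = 11; c[3] = 3×4 = 12. Result coefficients: [1, 6, 11, 12] → 1 + 6s + 11s^2 + 12s^3

1 + 6s + 11s^2 + 12s^3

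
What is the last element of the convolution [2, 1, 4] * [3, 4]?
Use y[k] = Σ_i a[i]·b[k-i] at k=3. y[3] = 4×4 = 16

16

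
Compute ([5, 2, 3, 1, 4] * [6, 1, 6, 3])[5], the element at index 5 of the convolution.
Use y[k] = Σ_i a[i]·b[k-i] at k=5. y[5] = 3×3 + 1×6 + 4×1 = 19

19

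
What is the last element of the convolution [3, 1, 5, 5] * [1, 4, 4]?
Use y[k] = Σ_i a[i]·b[k-i] at k=5. y[5] = 5×4 = 20

20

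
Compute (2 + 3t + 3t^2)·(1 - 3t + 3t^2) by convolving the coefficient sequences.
Ascending coefficients: a = [2, 3, 3], b = [1, -3, 3]. c[0] = 2×1 = 2; c[1] = 2×-3 + 3×1 = -3; c[2] = 2×3 + 3×-3 + 3×1 = 0; c[3] = 3×3 + 3×-3 = 0; c[4] = 3×3 = 9. Result coefficients: [2, -3, 0, 0, 9] → 2 - 3t + 9t^4

2 - 3t + 9t^4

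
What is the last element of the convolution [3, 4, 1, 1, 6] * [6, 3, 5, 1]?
Use y[k] = Σ_i a[i]·b[k-i] at k=7. y[7] = 6×1 = 6

6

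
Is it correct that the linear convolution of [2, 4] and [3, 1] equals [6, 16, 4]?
Recompute linear convolution of [2, 4] and [3, 1]: y[0] = 2×3 = 6; y[1] = 2×1 + 4×3 = 14; y[2] = 4×1 = 4 → [6, 14, 4]. Compare to given [6, 16, 4]: they differ at index 1: given 16, correct 14, so answer: No

No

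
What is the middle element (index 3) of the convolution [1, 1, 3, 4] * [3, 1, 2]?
Use y[k] = Σ_i a[i]·b[k-i] at k=3. y[3] = 1×2 + 3×1 + 4×3 = 17

17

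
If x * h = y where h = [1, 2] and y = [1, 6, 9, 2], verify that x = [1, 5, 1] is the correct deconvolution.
Forward-compute [1, 5, 1] * [1, 2]: y[0] = 1×1 = 1; y[1] = 1×2 + 5×1 = 7; y[2] = 5×2 + 1×1 = 11; y[3] = 1×2 = 2 → [1, 7, 11, 2]. Does not match given y = [1, 6, 9, 2].

Not verified. [1, 5, 1] * [1, 2] = [1, 7, 11, 2], which differs from [1, 6, 9, 2] at index 1.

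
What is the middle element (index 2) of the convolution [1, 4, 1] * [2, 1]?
Use y[k] = Σ_i a[i]·b[k-i] at k=2. y[2] = 4×1 + 1×2 = 6

6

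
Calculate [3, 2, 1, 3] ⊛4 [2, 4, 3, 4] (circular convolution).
Use y[k] = Σ_j a[j]·b[(k-j) mod 4]. y[0] = 3×2 + 2×4 + 1×3 + 3×4 = 29; y[1] = 3×4 + 2×2 + 1×4 + 3×3 = 29; y[2] = 3×3 + 2×4 + 1×2 + 3×4 = 31; y[3] = 3×4 + 2×3 + 1×4 + 3×2 = 28. Result: [29, 29, 31, 28]

[29, 29, 31, 28]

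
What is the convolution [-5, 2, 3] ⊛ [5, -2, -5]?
y[0] = -5×5 = -25; y[1] = -5×-2 + 2×5 = 20; y[2] = -5×-5 + 2×-2 + 3×5 = 36; y[3] = 2×-5 + 3×-2 = -16; y[4] = 3×-5 = -15

[-25, 20, 36, -16, -15]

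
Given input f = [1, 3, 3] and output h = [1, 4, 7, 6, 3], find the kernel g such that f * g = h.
Output length 5 = len(f) + len(g) - 1 ⇒ len(g) = 3. Solve g forward using g[k] = (h[k] - Σ_{i≥1} f[i]·g[k-i]) / f[0]: g[0] = h[0] / f[0] = 1 / 1 = 1; g[1] = (h[1] - 3×1) / f[0] = (4 - 3×1) / 1 = 1; g[2] = (h[2] - 3×1 - 3×1) / f[0] = (7 - 3×1 - 3×1) / 1 = 1. So g = [1, 1, 1]. Forward-check [1, 3, 3] * [1, 1, 1]: h[0] = 1×1 = 1; h[1] = 1×1 + 3×1 = 4; h[2] = 1×1 + 3×1 + 3×1 = 7; h[3] = 3×1 + 3×1 = 6; h[4] = 3×1 = 3 → [1, 4, 7, 6, 3] ✓

[1, 1, 1]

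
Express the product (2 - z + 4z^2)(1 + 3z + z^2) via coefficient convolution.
Ascending coefficients: a = [2, -1, 4], b = [1, 3, 1]. c[0] = 2×1 = 2; c[1] = 2×3 + -1×1 = 5; c[2] = 2×1 + -1×3 + 4×1 = 3; c[3] = -1×1 + 4×3 = 11; c[4] = 4×1 = 4. Result coefficients: [2, 5, 3, 11, 4] → 2 + 5z + 3z^2 + 11z^3 + 4z^4

2 + 5z + 3z^2 + 11z^3 + 4z^4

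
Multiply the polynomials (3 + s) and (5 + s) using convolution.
Ascending coefficients: a = [3, 1], b = [5, 1]. c[0] = 3×5 = 15; c[1] = 3×1 + 1×5 = 8; c[2] = 1×1 = 1. Result coefficients: [15, 8, 1] → 15 + 8s + s^2

15 + 8s + s^2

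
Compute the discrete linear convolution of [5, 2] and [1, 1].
y[0] = 5×1 = 5; y[1] = 5×1 + 2×1 = 7; y[2] = 2×1 = 2

[5, 7, 2]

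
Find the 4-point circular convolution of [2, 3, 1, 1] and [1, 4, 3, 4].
Use y[k] = Σ_j u[j]·v[(k-j) mod 4]. y[0] = 2×1 + 3×4 + 1×3 + 1×4 = 21; y[1] = 2×4 + 3×1 + 1×4 + 1×3 = 18; y[2] = 2×3 + 3×4 + 1×1 + 1×4 = 23; y[3] = 2×4 + 3×3 + 1×4 + 1×1 = 22. Result: [21, 18, 23, 22]

[21, 18, 23, 22]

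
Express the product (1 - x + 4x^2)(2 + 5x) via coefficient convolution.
Ascending coefficients: a = [1, -1, 4], b = [2, 5]. c[0] = 1×2 = 2; c[1] = 1×5 + -1×2 = 3; c[2] = -1×5 + 4×2 = 3; c[3] = 4×5 = 20. Result coefficients: [2, 3, 3, 20] → 2 + 3x + 3x^2 + 20x^3

2 + 3x + 3x^2 + 20x^3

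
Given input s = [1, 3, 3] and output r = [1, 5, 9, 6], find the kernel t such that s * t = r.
Output length 4 = len(s) + len(t) - 1 ⇒ len(t) = 2. Solve t forward using t[k] = (r[k] - Σ_{i≥1} s[i]·t[k-i]) / s[0]: t[0] = r[0] / s[0] = 1 / 1 = 1; t[1] = (r[1] - 3×1) / s[0] = (5 - 3×1) / 1 = 2. So t = [1, 2]. Forward-check [1, 3, 3] * [1, 2]: r[0] = 1×1 = 1; r[1] = 1×2 + 3×1 = 5; r[2] = 3×2 + 3×1 = 9; r[3] = 3×2 = 6 → [1, 5, 9, 6] ✓

[1, 2]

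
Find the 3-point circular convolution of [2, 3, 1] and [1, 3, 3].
Use y[k] = Σ_j u[j]·v[(k-j) mod 3]. y[0] = 2×1 + 3×3 + 1×3 = 14; y[1] = 2×3 + 3×1 + 1×3 = 12; y[2] = 2×3 + 3×3 + 1×1 = 16. Result: [14, 12, 16]

[14, 12, 16]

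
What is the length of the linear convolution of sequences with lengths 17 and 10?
Linear/full convolution length: m + n - 1 = 17 + 10 - 1 = 26

26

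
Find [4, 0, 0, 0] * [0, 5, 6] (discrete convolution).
y[0] = 4×0 = 0; y[1] = 4×5 + 0×0 = 20; y[2] = 4×6 + 0×5 + 0×0 = 24; y[3] = 0×6 + 0×5 + 0×0 = 0; y[4] = 0×6 + 0×5 = 0; y[5] = 0×6 = 0

[0, 20, 24, 0, 0, 0]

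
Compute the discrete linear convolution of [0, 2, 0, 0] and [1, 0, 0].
y[0] = 0×1 = 0; y[1] = 0×0 + 2×1 = 2; y[2] = 0×0 + 2×0 + 0×1 = 0; y[3] = 2×0 + 0×0 + 0×1 = 0; y[4] = 0×0 + 0×0 = 0; y[5] = 0×0 = 0

[0, 2, 0, 0, 0, 0]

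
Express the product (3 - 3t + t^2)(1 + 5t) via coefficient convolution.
Ascending coefficients: a = [3, -3, 1], b = [1, 5]. c[0] = 3×1 = 3; c[1] = 3×5 + -3×1 = 12; c[2] = -3×5 + 1×1 = -14; c[3] = 1×5 = 5. Result coefficients: [3, 12, -14, 5] → 3 + 12t - 14t^2 + 5t^3

3 + 12t - 14t^2 + 5t^3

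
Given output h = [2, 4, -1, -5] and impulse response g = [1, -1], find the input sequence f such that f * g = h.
Deconvolve h=[2, 4, -1, -5] by g=[1, -1]. Since g[0]=1, solve forward: f[0] = h[0] / 1 = 2; f[1] = (h[1] - 2×-1) / 1 = 6; f[2] = (h[2] - 6×-1) / 1 = 5. So f = [2, 6, 5]. Check by forward convolution: h[0] = 2×1 = 2; h[1] = 2×-1 + 6×1 = 4; h[2] = 6×-1 + 5×1 = -1; h[3] = 5×-1 = -5

[2, 6, 5]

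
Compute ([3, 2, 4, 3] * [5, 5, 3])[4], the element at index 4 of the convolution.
Use y[k] = Σ_i a[i]·b[k-i] at k=4. y[4] = 4×3 + 3×5 = 27

27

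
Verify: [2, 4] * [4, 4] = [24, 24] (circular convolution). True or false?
Recompute circular convolution of [2, 4] and [4, 4]: y[0] = 2×4 + 4×4 = 24; y[1] = 2×4 + 4×4 = 24 → [24, 24]. Given [24, 24] matches, so answer: Yes

Yes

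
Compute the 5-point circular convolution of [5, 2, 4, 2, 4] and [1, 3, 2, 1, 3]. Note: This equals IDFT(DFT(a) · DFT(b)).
Either evaluate y[k] = Σ_j a[j]·b[(k-j) mod 5] directly, or use IDFT(DFT(a) · DFT(b)). y[0] = 5×1 + 2×3 + 4×1 + 2×2 + 4×3 = 31; y[1] = 5×3 + 2×1 + 4×3 + 2×1 + 4×2 = 39; y[2] = 5×2 + 2×3 + 4×1 + 2×3 + 4×1 = 30; y[3] = 5×1 + 2×2 + 4×3 + 2×1 + 4×3 = 35; y[4] = 5×3 + 2×1 + 4×2 + 2×3 + 4×1 = 35. Result: [31, 39, 30, 35, 35]

[31, 39, 30, 35, 35]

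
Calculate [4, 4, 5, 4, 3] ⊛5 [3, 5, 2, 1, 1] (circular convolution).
Use y[k] = Σ_j s[j]·t[(k-j) mod 5]. y[0] = 4×3 + 4×1 + 5×1 + 4×2 + 3×5 = 44; y[1] = 4×5 + 4×3 + 5×1 + 4×1 + 3×2 = 47; y[2] = 4×2 + 4×5 + 5×3 + 4×1 + 3×1 = 50; y[3] = 4×1 + 4×2 + 5×5 + 4×3 + 3×1 = 52; y[4] = 4×1 + 4×1 + 5×2 + 4×5 + 3×3 = 47. Result: [44, 47, 50, 52, 47]

[44, 47, 50, 52, 47]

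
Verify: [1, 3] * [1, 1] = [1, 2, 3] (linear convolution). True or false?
Recompute linear convolution of [1, 3] and [1, 1]: y[0] = 1×1 = 1; y[1] = 1×1 + 3×1 = 4; y[2] = 3×1 = 3 → [1, 4, 3]. Compare to given [1, 2, 3]: they differ at index 1: given 2, correct 4, so answer: No

No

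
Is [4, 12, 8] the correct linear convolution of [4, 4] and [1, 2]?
Recompute linear convolution of [4, 4] and [1, 2]: y[0] = 4×1 = 4; y[1] = 4×2 + 4×1 = 12; y[2] = 4×2 = 8 → [4, 12, 8]. Given [4, 12, 8] matches, so answer: Yes

Yes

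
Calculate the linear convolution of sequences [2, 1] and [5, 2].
y[0] = 2×5 = 10; y[1] = 2×2 + 1×5 = 9; y[2] = 1×2 = 2

[10, 9, 2]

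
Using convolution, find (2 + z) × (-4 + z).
Ascending coefficients: a = [2, 1], b = [-4, 1]. c[0] = 2×-4 = -8; c[1] = 2×1 + 1×-4 = -2; c[2] = 1×1 = 1. Result coefficients: [-8, -2, 1] → -8 - 2z + z^2

-8 - 2z + z^2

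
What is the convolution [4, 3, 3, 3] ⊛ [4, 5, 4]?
y[0] = 4×4 = 16; y[1] = 4×5 + 3×4 = 32; y[2] = 4×4 + 3×5 + 3×4 = 43; y[3] = 3×4 + 3×5 + 3×4 = 39; y[4] = 3×4 + 3×5 = 27; y[5] = 3×4 = 12

[16, 32, 43, 39, 27, 12]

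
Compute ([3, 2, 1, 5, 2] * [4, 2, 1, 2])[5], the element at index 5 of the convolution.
Use y[k] = Σ_i a[i]·b[k-i] at k=5. y[5] = 1×2 + 5×1 + 2×2 = 11

11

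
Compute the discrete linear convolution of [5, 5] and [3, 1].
y[0] = 5×3 = 15; y[1] = 5×1 + 5×3 = 20; y[2] = 5×1 = 5

[15, 20, 5]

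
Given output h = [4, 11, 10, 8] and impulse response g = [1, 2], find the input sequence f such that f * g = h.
Deconvolve h=[4, 11, 10, 8] by g=[1, 2]. Since g[0]=1, solve forward: f[0] = h[0] / 1 = 4; f[1] = (h[1] - 4×2) / 1 = 3; f[2] = (h[2] - 3×2) / 1 = 4. So f = [4, 3, 4]. Check by forward convolution: h[0] = 4×1 = 4; h[1] = 4×2 + 3×1 = 11; h[2] = 3×2 + 4×1 = 10; h[3] = 4×2 = 8

[4, 3, 4]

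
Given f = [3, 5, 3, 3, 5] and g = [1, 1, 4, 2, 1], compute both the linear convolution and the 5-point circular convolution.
Linear: y_lin[0] = 3×1 = 3; y_lin[1] = 3×1 + 5×1 = 8; y_lin[2] = 3×4 + 5×1 + 3×1 = 20; y_lin[3] = 3×2 + 5×4 + 3×1 + 3×1 = 32; y_lin[4] = 3×1 + 5×2 + 3×4 + 3×1 + 5×1 = 33; y_lin[5] = 5×1 + 3×2 + 3×4 + 5×1 = 28; y_lin[6] = 3×1 + 3×2 + 5×4 = 29; y_lin[7] = 3×1 + 5×2 = 13; y_lin[8] = 5×1 = 5 → [3, 8, 20, 32, 33, 28, 29, 13, 5]. Circular (length 5): y[0] = 3×1 + 5×1 + 3×2 + 3×4 + 5×1 = 31; y[1] = 3×1 + 5×1 + 3×1 + 3×2 + 5×4 = 37; y[2] = 3×4 + 5×1 + 3×1 + 3×1 + 5×2 = 33; y[3] = 3×2 + 5×4 + 3×1 + 3×1 + 5×1 = 37; y[4] = 3×1 + 5×2 + 3×4 + 3×1 + 5×1 = 33 → [31, 37, 33, 37, 33]

Linear: [3, 8, 20, 32, 33, 28, 29, 13, 5], Circular: [31, 37, 33, 37, 33]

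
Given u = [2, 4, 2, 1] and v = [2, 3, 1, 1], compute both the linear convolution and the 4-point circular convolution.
Linear: y_lin[0] = 2×2 = 4; y_lin[1] = 2×3 + 4×2 = 14; y_lin[2] = 2×1 + 4×3 + 2×2 = 18; y_lin[3] = 2×1 + 4×1 + 2×3 + 1×2 = 14; y_lin[4] = 4×1 + 2×1 + 1×3 = 9; y_lin[5] = 2×1 + 1×1 = 3; y_lin[6] = 1×1 = 1 → [4, 14, 18, 14, 9, 3, 1]. Circular (length 4): y[0] = 2×2 + 4×1 + 2×1 + 1×3 = 13; y[1] = 2×3 + 4×2 + 2×1 + 1×1 = 17; y[2] = 2×1 + 4×3 + 2×2 + 1×1 = 19; y[3] = 2×1 + 4×1 + 2×3 + 1×2 = 14 → [13, 17, 19, 14]

Linear: [4, 14, 18, 14, 9, 3, 1], Circular: [13, 17, 19, 14]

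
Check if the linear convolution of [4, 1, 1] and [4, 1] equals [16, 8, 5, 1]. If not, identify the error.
Recompute linear convolution of [4, 1, 1] and [4, 1]: y[0] = 4×4 = 16; y[1] = 4×1 + 1×4 = 8; y[2] = 1×1 + 1×4 = 5; y[3] = 1×1 = 1 → [16, 8, 5, 1]. Given [16, 8, 5, 1] matches, so answer: Yes

Yes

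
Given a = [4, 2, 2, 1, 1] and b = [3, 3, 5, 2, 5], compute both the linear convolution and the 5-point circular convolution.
Linear: y_lin[0] = 4×3 = 12; y_lin[1] = 4×3 + 2×3 = 18; y_lin[2] = 4×5 + 2×3 + 2×3 = 32; y_lin[3] = 4×2 + 2×5 + 2×3 + 1×3 = 27; y_lin[4] = 4×5 + 2×2 + 2×5 + 1×3 + 1×3 = 40; y_lin[5] = 2×5 + 2×2 + 1×5 + 1×3 = 22; y_lin[6] = 2×5 + 1×2 + 1×5 = 17; y_lin[7] = 1×5 + 1×2 = 7; y_lin[8] = 1×5 = 5 → [12, 18, 32, 27, 40, 22, 17, 7, 5]. Circular (length 5): y[0] = 4×3 + 2×5 + 2×2 + 1×5 + 1×3 = 34; y[1] = 4×3 + 2×3 + 2×5 + 1×2 + 1×5 = 35; y[2] = 4×5 + 2×3 + 2×3 + 1×5 + 1×2 = 39; y[3] = 4×2 + 2×5 + 2×3 + 1×3 + 1×5 = 32; y[4] = 4×5 + 2×2 + 2×5 + 1×3 + 1×3 = 40 → [34, 35, 39, 32, 40]

Linear: [12, 18, 32, 27, 40, 22, 17, 7, 5], Circular: [34, 35, 39, 32, 40]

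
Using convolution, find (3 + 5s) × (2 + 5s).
Ascending coefficients: a = [3, 5], b = [2, 5]. c[0] = 3×2 = 6; c[1] = 3×5 + 5×2 = 25; c[2] = 5×5 = 25. Result coefficients: [6, 25, 25] → 6 + 25s + 25s^2

6 + 25s + 25s^2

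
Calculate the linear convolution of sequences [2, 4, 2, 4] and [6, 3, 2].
y[0] = 2×6 = 12; y[1] = 2×3 + 4×6 = 30; y[2] = 2×2 + 4×3 + 2×6 = 28; y[3] = 4×2 + 2×3 + 4×6 = 38; y[4] = 2×2 + 4×3 = 16; y[5] = 4×2 = 8

[12, 30, 28, 38, 16, 8]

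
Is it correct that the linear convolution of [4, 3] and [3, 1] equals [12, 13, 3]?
Recompute linear convolution of [4, 3] and [3, 1]: y[0] = 4×3 = 12; y[1] = 4×1 + 3×3 = 13; y[2] = 3×1 = 3 → [12, 13, 3]. Given [12, 13, 3] matches, so answer: Yes

Yes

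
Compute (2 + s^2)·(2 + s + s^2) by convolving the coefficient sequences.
Ascending coefficients: a = [2, 0, 1], b = [2, 1, 1]. c[0] = 2×2 = 4; c[1] = 2×1 + 0×2 = 2; c[2] = 2×1 + 0×1 + 1×2 = 4; c[3] = 0×1 + 1×1 = 1; c[4] = 1×1 = 1. Result coefficients: [4, 2, 4, 1, 1] → 4 + 2s + 4s^2 + s^3 + s^4

4 + 2s + 4s^2 + s^3 + s^4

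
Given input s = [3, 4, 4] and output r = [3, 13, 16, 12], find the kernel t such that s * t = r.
Output length 4 = len(s) + len(t) - 1 ⇒ len(t) = 2. Solve t forward using t[k] = (r[k] - Σ_{i≥1} s[i]·t[k-i]) / s[0]: t[0] = r[0] / s[0] = 3 / 3 = 1; t[1] = (r[1] - 4×1) / s[0] = (13 - 4×1) / 3 = 3. So t = [1, 3]. Forward-check [3, 4, 4] * [1, 3]: r[0] = 3×1 = 3; r[1] = 3×3 + 4×1 = 13; r[2] = 4×3 + 4×1 = 16; r[3] = 4×3 = 12 → [3, 13, 16, 12] ✓

[1, 3]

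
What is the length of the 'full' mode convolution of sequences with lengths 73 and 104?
Linear/full convolution length: m + n - 1 = 73 + 104 - 1 = 176

176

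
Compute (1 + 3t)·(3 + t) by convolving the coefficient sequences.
Ascending coefficients: a = [1, 3], b = [3, 1]. c[0] = 1×3 = 3; c[1] = 1×1 + 3×3 = 10; c[2] = 3×1 = 3. Result coefficients: [3, 10, 3] → 3 + 10t + 3t^2

3 + 10t + 3t^2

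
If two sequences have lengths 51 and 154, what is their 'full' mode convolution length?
Linear/full convolution length: m + n - 1 = 51 + 154 - 1 = 204

204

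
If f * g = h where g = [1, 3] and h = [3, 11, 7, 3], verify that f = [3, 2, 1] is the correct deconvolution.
Forward-compute [3, 2, 1] * [1, 3]: h[0] = 3×1 = 3; h[1] = 3×3 + 2×1 = 11; h[2] = 2×3 + 1×1 = 7; h[3] = 1×3 = 3 → [3, 11, 7, 3]. Matches given h = [3, 11, 7, 3], so verified.

Verified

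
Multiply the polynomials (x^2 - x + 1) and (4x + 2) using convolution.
Ascending coefficients: a = [1, -1, 1], b = [2, 4]. c[0] = 1×2 = 2; c[1] = 1×4 + -1×2 = 2; c[2] = -1×4 + 1×2 = -2; c[3] = 1×4 = 4. Result coefficients: [2, 2, -2, 4] → 4x^3 - 2x^2 + 2x + 2

4x^3 - 2x^2 + 2x + 2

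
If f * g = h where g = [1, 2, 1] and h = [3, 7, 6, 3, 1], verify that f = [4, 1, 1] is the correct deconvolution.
Forward-compute [4, 1, 1] * [1, 2, 1]: h[0] = 4×1 = 4; h[1] = 4×2 + 1×1 = 9; h[2] = 4×1 + 1×2 + 1×1 = 7; h[3] = 1×1 + 1×2 = 3; h[4] = 1×1 = 1 → [4, 9, 7, 3, 1]. Does not match given h = [3, 7, 6, 3, 1].

Not verified. [4, 1, 1] * [1, 2, 1] = [4, 9, 7, 3, 1], which differs from [3, 7, 6, 3, 1] at index 0.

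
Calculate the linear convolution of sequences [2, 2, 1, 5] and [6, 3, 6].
y[0] = 2×6 = 12; y[1] = 2×3 + 2×6 = 18; y[2] = 2×6 + 2×3 + 1×6 = 24; y[3] = 2×6 + 1×3 + 5×6 = 45; y[4] = 1×6 + 5×3 = 21; y[5] = 5×6 = 30

[12, 18, 24, 45, 21, 30]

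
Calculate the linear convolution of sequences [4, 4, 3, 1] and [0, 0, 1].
y[0] = 4×0 = 0; y[1] = 4×0 + 4×0 = 0; y[2] = 4×1 + 4×0 + 3×0 = 4; y[3] = 4×1 + 3×0 + 1×0 = 4; y[4] = 3×1 + 1×0 = 3; y[5] = 1×1 = 1

[0, 0, 4, 4, 3, 1]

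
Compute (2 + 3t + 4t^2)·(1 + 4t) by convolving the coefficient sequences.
Ascending coefficients: a = [2, 3, 4], b = [1, 4]. c[0] = 2×1 = 2; c[1] = 2×4 + 3×1 = 11; c[2] = 3×4 + 4×1 = 16; c[3] = 4×4 = 16. Result coefficients: [2, 11, 16, 16] → 2 + 11t + 16t^2 + 16t^3

2 + 11t + 16t^2 + 16t^3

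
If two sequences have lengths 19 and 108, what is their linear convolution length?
Linear/full convolution length: m + n - 1 = 19 + 108 - 1 = 126

126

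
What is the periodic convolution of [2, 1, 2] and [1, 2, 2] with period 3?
Use y[k] = Σ_j x[j]·h[(k-j) mod 3]. y[0] = 2×1 + 1×2 + 2×2 = 8; y[1] = 2×2 + 1×1 + 2×2 = 9; y[2] = 2×2 + 1×2 + 2×1 = 8. Result: [8, 9, 8]

[8, 9, 8]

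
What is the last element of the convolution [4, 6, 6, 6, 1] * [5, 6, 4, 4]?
Use y[k] = Σ_i a[i]·b[k-i] at k=7. y[7] = 1×4 = 4

4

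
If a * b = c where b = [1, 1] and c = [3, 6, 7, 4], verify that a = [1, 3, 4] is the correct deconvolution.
Forward-compute [1, 3, 4] * [1, 1]: c[0] = 1×1 = 1; c[1] = 1×1 + 3×1 = 4; c[2] = 3×1 + 4×1 = 7; c[3] = 4×1 = 4 → [1, 4, 7, 4]. Does not match given c = [3, 6, 7, 4].

Not verified. [1, 3, 4] * [1, 1] = [1, 4, 7, 4], which differs from [3, 6, 7, 4] at index 0.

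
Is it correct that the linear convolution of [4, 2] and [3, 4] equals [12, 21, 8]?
Recompute linear convolution of [4, 2] and [3, 4]: y[0] = 4×3 = 12; y[1] = 4×4 + 2×3 = 22; y[2] = 2×4 = 8 → [12, 22, 8]. Compare to given [12, 21, 8]: they differ at index 1: given 21, correct 22, so answer: No

No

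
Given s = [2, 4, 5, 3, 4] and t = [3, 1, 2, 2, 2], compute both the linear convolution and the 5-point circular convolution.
Linear: y_lin[0] = 2×3 = 6; y_lin[1] = 2×1 + 4×3 = 14; y_lin[2] = 2×2 + 4×1 + 5×3 = 23; y_lin[3] = 2×2 + 4×2 + 5×1 + 3×3 = 26; y_lin[4] = 2×2 + 4×2 + 5×2 + 3×1 + 4×3 = 37; y_lin[5] = 4×2 + 5×2 + 3×2 + 4×1 = 28; y_lin[6] = 5×2 + 3×2 + 4×2 = 24; y_lin[7] = 3×2 + 4×2 = 14; y_lin[8] = 4×2 = 8 → [6, 14, 23, 26, 37, 28, 24, 14, 8]. Circular (length 5): y[0] = 2×3 + 4×2 + 5×2 + 3×2 + 4×1 = 34; y[1] = 2×1 + 4×3 + 5×2 + 3×2 + 4×2 = 38; y[2] = 2×2 + 4×1 + 5×3 + 3×2 + 4×2 = 37; y[3] = 2×2 + 4×2 + 5×1 + 3×3 + 4×2 = 34; y[4] = 2×2 + 4×2 + 5×2 + 3×1 + 4×3 = 37 → [34, 38, 37, 34, 37]

Linear: [6, 14, 23, 26, 37, 28, 24, 14, 8], Circular: [34, 38, 37, 34, 37]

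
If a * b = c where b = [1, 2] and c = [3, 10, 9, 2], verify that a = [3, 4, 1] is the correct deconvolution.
Forward-compute [3, 4, 1] * [1, 2]: c[0] = 3×1 = 3; c[1] = 3×2 + 4×1 = 10; c[2] = 4×2 + 1×1 = 9; c[3] = 1×2 = 2 → [3, 10, 9, 2]. Matches given c = [3, 10, 9, 2], so verified.

Verified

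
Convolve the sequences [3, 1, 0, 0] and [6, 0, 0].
y[0] = 3×6 = 18; y[1] = 3×0 + 1×6 = 6; y[2] = 3×0 + 1×0 + 0×6 = 0; y[3] = 1×0 + 0×0 + 0×6 = 0; y[4] = 0×0 + 0×0 = 0; y[5] = 0×0 = 0

[18, 6, 0, 0, 0, 0]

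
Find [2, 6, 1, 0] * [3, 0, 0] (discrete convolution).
y[0] = 2×3 = 6; y[1] = 2×0 + 6×3 = 18; y[2] = 2×0 + 6×0 + 1×3 = 3; y[3] = 6×0 + 1×0 + 0×3 = 0; y[4] = 1×0 + 0×0 = 0; y[5] = 0×0 = 0

[6, 18, 3, 0, 0, 0]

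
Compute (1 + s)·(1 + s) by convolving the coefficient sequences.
Ascending coefficients: a = [1, 1], b = [1, 1]. c[0] = 1×1 = 1; c[1] = 1×1 + 1×1 = 2; c[2] = 1×1 = 1. Result coefficients: [1, 2, 1] → 1 + 2s + s^2

1 + 2s + s^2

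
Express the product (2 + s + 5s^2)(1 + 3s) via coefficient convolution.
Ascending coefficients: a = [2, 1, 5], b = [1, 3]. c[0] = 2×1 = 2; c[1] = 2×3 + 1×1 = 7; c[2] = 1×3 + 5×1 = 8; c[3] = 5×3 = 15. Result coefficients: [2, 7, 8, 15] → 2 + 7s + 8s^2 + 15s^3

2 + 7s + 8s^2 + 15s^3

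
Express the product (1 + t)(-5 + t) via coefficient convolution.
Ascending coefficients: a = [1, 1], b = [-5, 1]. c[0] = 1×-5 = -5; c[1] = 1×1 + 1×-5 = -4; c[2] = 1×1 = 1. Result coefficients: [-5, -4, 1] → -5 - 4t + t^2

-5 - 4t + t^2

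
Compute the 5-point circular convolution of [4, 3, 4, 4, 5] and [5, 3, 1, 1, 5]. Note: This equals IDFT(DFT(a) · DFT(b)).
Either evaluate y[k] = Σ_j a[j]·b[(k-j) mod 5] directly, or use IDFT(DFT(a) · DFT(b)). y[0] = 4×5 + 3×5 + 4×1 + 4×1 + 5×3 = 58; y[1] = 4×3 + 3×5 + 4×5 + 4×1 + 5×1 = 56; y[2] = 4×1 + 3×3 + 4×5 + 4×5 + 5×1 = 58; y[3] = 4×1 + 3×1 + 4×3 + 4×5 + 5×5 = 64; y[4] = 4×5 + 3×1 + 4×1 + 4×3 + 5×5 = 64. Result: [58, 56, 58, 64, 64]

[58, 56, 58, 64, 64]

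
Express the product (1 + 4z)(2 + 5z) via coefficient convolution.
Ascending coefficients: a = [1, 4], b = [2, 5]. c[0] = 1×2 = 2; c[1] = 1×5 + 4×2 = 13; c[2] = 4×5 = 20. Result coefficients: [2, 13, 20] → 2 + 13z + 20z^2

2 + 13z + 20z^2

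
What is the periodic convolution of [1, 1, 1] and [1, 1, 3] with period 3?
Use y[k] = Σ_j a[j]·b[(k-j) mod 3]. y[0] = 1×1 + 1×3 + 1×1 = 5; y[1] = 1×1 + 1×1 + 1×3 = 5; y[2] = 1×3 + 1×1 + 1×1 = 5. Result: [5, 5, 5]

[5, 5, 5]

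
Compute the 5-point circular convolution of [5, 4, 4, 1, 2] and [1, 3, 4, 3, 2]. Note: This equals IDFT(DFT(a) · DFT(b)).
Either evaluate y[k] = Σ_j a[j]·b[(k-j) mod 5] directly, or use IDFT(DFT(a) · DFT(b)). y[0] = 5×1 + 4×2 + 4×3 + 1×4 + 2×3 = 35; y[1] = 5×3 + 4×1 + 4×2 + 1×3 + 2×4 = 38; y[2] = 5×4 + 4×3 + 4×1 + 1×2 + 2×3 = 44; y[3] = 5×3 + 4×4 + 4×3 + 1×1 + 2×2 = 48; y[4] = 5×2 + 4×3 + 4×4 + 1×3 + 2×1 = 43. Result: [35, 38, 44, 48, 43]

[35, 38, 44, 48, 43]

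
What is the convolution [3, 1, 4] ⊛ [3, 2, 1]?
y[0] = 3×3 = 9; y[1] = 3×2 + 1×3 = 9; y[2] = 3×1 + 1×2 + 4×3 = 17; y[3] = 1×1 + 4×2 = 9; y[4] = 4×1 = 4

[9, 9, 17, 9, 4]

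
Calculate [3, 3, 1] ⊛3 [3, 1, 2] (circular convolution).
Use y[k] = Σ_j x[j]·h[(k-j) mod 3]. y[0] = 3×3 + 3×2 + 1×1 = 16; y[1] = 3×1 + 3×3 + 1×2 = 14; y[2] = 3×2 + 3×1 + 1×3 = 12. Result: [16, 14, 12]

[16, 14, 12]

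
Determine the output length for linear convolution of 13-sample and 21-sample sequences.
Linear/full convolution length: m + n - 1 = 13 + 21 - 1 = 33

33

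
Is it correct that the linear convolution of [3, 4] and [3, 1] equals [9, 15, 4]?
Recompute linear convolution of [3, 4] and [3, 1]: y[0] = 3×3 = 9; y[1] = 3×1 + 4×3 = 15; y[2] = 4×1 = 4 → [9, 15, 4]. Given [9, 15, 4] matches, so answer: Yes

Yes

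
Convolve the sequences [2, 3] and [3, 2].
y[0] = 2×3 = 6; y[1] = 2×2 + 3×3 = 13; y[2] = 3×2 = 6

[6, 13, 6]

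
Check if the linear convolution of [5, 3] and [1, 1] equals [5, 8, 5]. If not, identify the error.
Recompute linear convolution of [5, 3] and [1, 1]: y[0] = 5×1 = 5; y[1] = 5×1 + 3×1 = 8; y[2] = 3×1 = 3 → [5, 8, 3]. Compare to given [5, 8, 5]: they differ at index 2: given 5, correct 3, so answer: No

No. Error at index 2: given 5, correct 3.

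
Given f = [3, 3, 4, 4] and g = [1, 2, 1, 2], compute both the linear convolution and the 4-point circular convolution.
Linear: y_lin[0] = 3×1 = 3; y_lin[1] = 3×2 + 3×1 = 9; y_lin[2] = 3×1 + 3×2 + 4×1 = 13; y_lin[3] = 3×2 + 3×1 + 4×2 + 4×1 = 21; y_lin[4] = 3×2 + 4×1 + 4×2 = 18; y_lin[5] = 4×2 + 4×1 = 12; y_lin[6] = 4×2 = 8 → [3, 9, 13, 21, 18, 12, 8]. Circular (length 4): y[0] = 3×1 + 3×2 + 4×1 + 4×2 = 21; y[1] = 3×2 + 3×1 + 4×2 + 4×1 = 21; y[2] = 3×1 + 3×2 + 4×1 + 4×2 = 21; y[3] = 3×2 + 3×1 + 4×2 + 4×1 = 21 → [21, 21, 21, 21]

Linear: [3, 9, 13, 21, 18, 12, 8], Circular: [21, 21, 21, 21]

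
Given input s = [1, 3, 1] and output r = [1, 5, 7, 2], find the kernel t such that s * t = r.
Output length 4 = len(s) + len(t) - 1 ⇒ len(t) = 2. Solve t forward using t[k] = (r[k] - Σ_{i≥1} s[i]·t[k-i]) / s[0]: t[0] = r[0] / s[0] = 1 / 1 = 1; t[1] = (r[1] - 3×1) / s[0] = (5 - 3×1) / 1 = 2. So t = [1, 2]. Forward-check [1, 3, 1] * [1, 2]: r[0] = 1×1 = 1; r[1] = 1×2 + 3×1 = 5; r[2] = 3×2 + 1×1 = 7; r[3] = 1×2 = 2 → [1, 5, 7, 2] ✓

[1, 2]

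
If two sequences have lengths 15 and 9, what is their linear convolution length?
Linear/full convolution length: m + n - 1 = 15 + 9 - 1 = 23

23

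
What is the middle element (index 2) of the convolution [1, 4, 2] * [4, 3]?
Use y[k] = Σ_i a[i]·b[k-i] at k=2. y[2] = 4×3 + 2×4 = 20

20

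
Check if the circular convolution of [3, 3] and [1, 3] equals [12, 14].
Recompute circular convolution of [3, 3] and [1, 3]: y[0] = 3×1 + 3×3 = 12; y[1] = 3×3 + 3×1 = 12 → [12, 12]. Compare to given [12, 14]: they differ at index 1: given 14, correct 12, so answer: No

No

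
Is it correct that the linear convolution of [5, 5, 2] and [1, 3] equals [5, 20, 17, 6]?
Recompute linear convolution of [5, 5, 2] and [1, 3]: y[0] = 5×1 = 5; y[1] = 5×3 + 5×1 = 20; y[2] = 5×3 + 2×1 = 17; y[3] = 2×3 = 6 → [5, 20, 17, 6]. Given [5, 20, 17, 6] matches, so answer: Yes

Yes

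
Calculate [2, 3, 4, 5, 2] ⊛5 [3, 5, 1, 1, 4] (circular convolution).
Use y[k] = Σ_j f[j]·g[(k-j) mod 5]. y[0] = 2×3 + 3×4 + 4×1 + 5×1 + 2×5 = 37; y[1] = 2×5 + 3×3 + 4×4 + 5×1 + 2×1 = 42; y[2] = 2×1 + 3×5 + 4×3 + 5×4 + 2×1 = 51; y[3] = 2×1 + 3×1 + 4×5 + 5×3 + 2×4 = 48; y[4] = 2×4 + 3×1 + 4×1 + 5×5 + 2×3 = 46. Result: [37, 42, 51, 48, 46]

[37, 42, 51, 48, 46]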